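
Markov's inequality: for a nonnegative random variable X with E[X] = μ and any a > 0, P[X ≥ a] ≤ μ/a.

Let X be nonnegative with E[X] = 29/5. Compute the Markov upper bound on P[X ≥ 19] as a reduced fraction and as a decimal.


μ = E[X] = 29/5, a = 19.
Markov: P[X ≥ 19] ≤ μ/a = (29/5)/19 = 29/95.
Numerically: ≈ 0.305.
(Since a = 19 > μ = 5.800, the bound 29/95 is < 1 and informative.)

P[X ≥ 19] ≤ 29/95 ≈ 0.305.


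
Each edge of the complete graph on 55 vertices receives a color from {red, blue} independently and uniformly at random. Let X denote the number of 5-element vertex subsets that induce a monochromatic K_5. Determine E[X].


Let X = Σ_S X_S over the C(55, 5) = 3478761 subsets S of size 5, where X_S = 1 if the K_5 on S is monochromatic.
For a fixed S, the K_5 on S has C(5, 2) = 10 edges. P[all 10 edges red] = (1/2)^10, and likewise for blue, so P[monochromatic] = 2·(1/2)^10 = 2^{1 − 10} = 1/512.
Summing: E[X] = C(55, 5) · 2^{1 − 10} = 3478761 · 1/512 = 3478761/512.
Numerically: E[X] ≈ 6794.455.

E[X] = C(55,5)·2^(1−C(5,2)) = 3478761/512 ≈ 6794.455.


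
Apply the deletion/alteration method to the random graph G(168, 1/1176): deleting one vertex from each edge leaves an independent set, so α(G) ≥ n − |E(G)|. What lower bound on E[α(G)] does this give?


E[|E(G)|] = C(168, 2)·p = 14028 · (1/1176) = 167/14.
E[α(G)] ≥ n − E[|E(G)|] = 168 − 167/14 = 2185/14.
Numerically: ≈ 156.071429.
(This is only a lower bound; the true E[α(G)] may be larger.)

E[α(G)] ≥ 2185/14 ≈ 156.071429.


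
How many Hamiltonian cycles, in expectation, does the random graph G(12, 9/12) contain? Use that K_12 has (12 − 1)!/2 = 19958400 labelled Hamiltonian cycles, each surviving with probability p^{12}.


K_12 has (12 − 1)!/2 = 19958400 labelled Hamiltonian cycles.
For each such Hamiltonian cycle H, let X_H = 1 if all 12 edges of H are present in G. Then P[X_H = 1] = p^{12} = (3/4)^{12} = 531441/16777216.
Summing the indicators: E[X] = Σ_H E[X_H] = 19958400 · p^{12} = 19958400 · 531441/16777216 = 82864937925/131072.
Numerically: E[X] ≈ 632209.

E[X] = 19958400 · (3/4)^{12} = 82864937925/131072 ≈ 632209.


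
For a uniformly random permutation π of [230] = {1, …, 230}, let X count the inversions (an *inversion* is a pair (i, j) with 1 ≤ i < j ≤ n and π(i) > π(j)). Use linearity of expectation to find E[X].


Write X = Σ X_I over the C(230, 2) = 26335 pairs i < j, with X_I the indicator of one inversion.
There are 26335 indicators.
For each fixed pair i < j, the values π(i) and π(j) are two distinct elements of {1, …, 230} in uniformly random order; by symmetry P[π(i) > π(j)] = 1/2.
By linearity: E[X] = 26335 · (1/2) = C(230, 2) · (1/2) = 26335/2 = 26335/2 ≈ 13167.50000.

E[X] = 26335/2 = 13167.50000.


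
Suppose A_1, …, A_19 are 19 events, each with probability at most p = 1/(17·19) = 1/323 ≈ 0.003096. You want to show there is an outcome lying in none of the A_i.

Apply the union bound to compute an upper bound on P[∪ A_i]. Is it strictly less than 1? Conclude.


Union bound: P[∪_{i=1}^{19} A_i] ≤ Σ_i P[A_i] ≤ 19·p = 19·(1/323) = 1/17.
Numerically: 1/17 ≈ 0.058824.
Is 1/17 < 1? YES.
Since P[∪ A_i] ≤ 1/17 < 1, the complement has P[∩ A_i^c] ≥ 1 − 1/17 = 16/17 > 0, so some outcome avoids every A_i.

19·p = 1/17 ≈ 0.058824; existence CERTIFIED by the union bound.


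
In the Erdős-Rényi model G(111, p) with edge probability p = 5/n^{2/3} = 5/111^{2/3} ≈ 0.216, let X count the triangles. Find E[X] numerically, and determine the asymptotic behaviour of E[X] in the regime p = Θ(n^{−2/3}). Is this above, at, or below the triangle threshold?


Number of potential triangles: C(111, 3) = 221815.
Each occurs with probability p³ ≈ (0.216)³ ≈ 1.01453e-02.
By linearity: E[X] = C(111, 3)·p³ ≈ 221815 · 1.01453e-02 ≈ 2250.375.
Since α = 2/3 < 1, p = c/n^{2/3} ≫ 1/n is above the triangle threshold p ~ 1/n. Asymptotically E[X] ~ (c³/6)·n^{3(1−α)} = (5³/6)·n^{1} → ∞; triangles are abundant w.h.p.

E[X] ≈ 2250.375; in regime p = Θ(1/n^{2/3}) E[X] diverges (above the triangle threshold p ~ 1/n).


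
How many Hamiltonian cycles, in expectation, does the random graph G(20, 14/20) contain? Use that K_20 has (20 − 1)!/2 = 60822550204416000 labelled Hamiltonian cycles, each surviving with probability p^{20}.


K_20 has (20 − 1)!/2 = 60822550204416000 labelled Hamiltonian cycles.
For each such Hamiltonian cycle H, let X_H = 1 if all 20 edges of H are present in G. Then P[X_H = 1] = p^{20} = (7/10)^{20} = 79792266297612001/100000000000000000000.
By linearity of expectation: E[X] = Σ_H E[X_H] = 60822550204416000 · p^{20} = 60822550204416000 · 79792266297612001/100000000000000000000 = 1184855742873690605203907421/24414062500000.
Numerically: E[X] ≈ 4.8532e+13.

E[X] = 60822550204416000 · (7/10)^{20} = 1184855742873690605203907421/24414062500000 ≈ 4.8532e+13.


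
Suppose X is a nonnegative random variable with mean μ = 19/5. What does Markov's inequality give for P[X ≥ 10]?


μ = E[X] = 19/5, a = 10.
Markov: P[X ≥ 10] ≤ μ/a = (19/5)/10 = 19/50.
Numerically: ≈ 0.38000.
(Since a = 10 > μ = 3.80000, the bound 19/50 is < 1 and informative.)

P[X ≥ 10] ≤ 19/50 ≈ 0.38000.


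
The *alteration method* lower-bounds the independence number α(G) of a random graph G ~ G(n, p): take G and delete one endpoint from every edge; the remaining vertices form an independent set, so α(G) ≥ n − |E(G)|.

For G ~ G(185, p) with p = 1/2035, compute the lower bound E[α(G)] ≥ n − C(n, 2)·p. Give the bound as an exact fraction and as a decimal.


E[|E(G)|] = C(185, 2)·p = 17020 · (1/2035) = 92/11.
E[α(G)] ≥ n − E[|E(G)|] = 185 − 92/11 = 1943/11.
Numerically: ≈ 176.636364.
(This is only a lower bound; the true E[α(G)] may be larger.)

E[α(G)] ≥ 1943/11 ≈ 176.636364.


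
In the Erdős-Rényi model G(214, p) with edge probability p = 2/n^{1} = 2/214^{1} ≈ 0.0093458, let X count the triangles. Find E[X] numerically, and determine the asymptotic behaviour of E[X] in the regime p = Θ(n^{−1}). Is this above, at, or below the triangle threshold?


Number of potential triangles: C(214, 3) = 1610564.
Each occurs with probability p³ ≈ (0.0093458)³ ≈ 8.1629788e-07.
By linearity: E[X] = C(214, 3)·p³ ≈ 1610564 · 8.1629788e-07 ≈ 1.31470.
Here α = 1, so p = 2/n is exactly at the triangle threshold p ~ 1/n. Asymptotically E[X] → c³/6 = 2³/6 = 4/3 ≈ 1.33333, a bounded constant. In this regime the triangle count is asymptotically Poisson(c³/6).

E[X] ≈ 1.31470; in regime p = Θ(1/n^{1}) E[X] stays bounded (at the triangle threshold p ~ 1/n).


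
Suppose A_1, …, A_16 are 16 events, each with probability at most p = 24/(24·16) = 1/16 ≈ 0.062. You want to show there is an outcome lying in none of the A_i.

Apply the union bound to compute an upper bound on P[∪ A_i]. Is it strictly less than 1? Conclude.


Union bound: P[∪_{i=1}^{16} A_i] ≤ Σ_i P[A_i] ≤ 16·p = 16·(1/16) = 1.
Numerically: 1 ≈ 1.000.
Is 1 < 1? NO.
Since the bound 1 is ≥ 1, the union bound is uninformative here; it does NOT by itself certify existence.

16·p = 1 ≈ 1.000; existence NOT certified by the union bound.


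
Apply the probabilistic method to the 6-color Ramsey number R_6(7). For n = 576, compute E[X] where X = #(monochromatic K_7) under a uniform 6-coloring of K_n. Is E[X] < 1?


E[X] = C(576, 7) · 6^{1 − 21} = 4023771393470400 · 6^{−20} = 4023771393470400/3656158440062976.
As a reduced fraction: E[X] = 6985714224775/6347497291776 ≈ 1.1005462.
Is E[X] < 1? NO.
Since E[X] ≥ 1, the first-moment bound is inconclusive at n = 576; it does NOT by itself certify R_6(7) > 576.

E[X] = 6985714224775/6347497291776 ≈ 1.1005462; E[X] ≥ 1; first-moment method inconclusive here.


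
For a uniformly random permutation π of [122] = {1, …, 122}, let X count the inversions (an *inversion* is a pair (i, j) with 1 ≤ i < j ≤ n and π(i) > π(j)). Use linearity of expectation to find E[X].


Write X = Σ X_I over the C(122, 2) = 7381 pairs i < j, with X_I the indicator of one inversion.
There are 7381 indicators.
For each fixed pair i < j, the values π(i) and π(j) are two distinct elements of {1, …, 122} in uniformly random order; by symmetry P[π(i) > π(j)] = 1/2.
By linearity: E[X] = 7381 · (1/2) = C(122, 2) · (1/2) = 7381/2 = 7381/2 ≈ 3690.500000.

E[X] = 7381/2 = 3690.500000.


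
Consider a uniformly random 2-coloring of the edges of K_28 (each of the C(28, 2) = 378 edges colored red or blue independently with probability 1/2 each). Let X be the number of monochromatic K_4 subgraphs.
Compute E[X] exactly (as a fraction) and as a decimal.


Let X = Σ_S X_S over the C(28, 4) = 20475 subsets S of size 4, where X_S = 1 if the K_4 on S is monochromatic.
For a fixed S, the K_4 on S has C(4, 2) = 6 edges. P[all 6 edges red] = (1/2)^6, and likewise for blue, so P[monochromatic] = 2·(1/2)^6 = 2^{1 − 6} = 1/32.
By linearity of expectation: E[X] = C(28, 4) · 2^{1 − 6} = 20475 · 1/32 = 20475/32.
Numerically: E[X] ≈ 639.843750.

E[X] = C(28,4)·2^(1−C(4,2)) = 20475/32 ≈ 639.843750.


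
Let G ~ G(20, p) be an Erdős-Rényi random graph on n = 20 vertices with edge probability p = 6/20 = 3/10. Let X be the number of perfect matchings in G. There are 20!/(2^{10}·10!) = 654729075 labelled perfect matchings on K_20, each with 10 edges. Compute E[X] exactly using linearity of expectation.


K_20 has 20!/(2^{10}·10!) = 654729075 labelled perfect matchings.
For each such perfect matching H, let X_H = 1 if all 10 edges of H are present in G. Then P[X_H = 1] = p^{10} = (3/10)^{10} = 59049/10000000000.
By linearity: E[X] = Σ_H E[X_H] = 654729075 · p^{10} = 654729075 · 59049/10000000000 = 1546443885987/400000000.
Numerically: E[X] ≈ 3.87e+03.

E[X] = 654729075 · (3/10)^{10} = 1546443885987/400000000 ≈ 3.87e+03.


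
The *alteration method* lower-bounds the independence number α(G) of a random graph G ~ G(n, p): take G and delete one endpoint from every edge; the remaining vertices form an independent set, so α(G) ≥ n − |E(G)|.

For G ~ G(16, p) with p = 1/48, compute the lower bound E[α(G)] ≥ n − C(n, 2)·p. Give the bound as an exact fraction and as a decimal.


E[|E(G)|] = C(16, 2)·p = 120 · (1/48) = 5/2.
E[α(G)] ≥ n − E[|E(G)|] = 16 − 5/2 = 27/2.
Numerically: ≈ 13.5000.
(This is only a lower bound; the true E[α(G)] may be larger.)

E[α(G)] ≥ 27/2 ≈ 13.5000.


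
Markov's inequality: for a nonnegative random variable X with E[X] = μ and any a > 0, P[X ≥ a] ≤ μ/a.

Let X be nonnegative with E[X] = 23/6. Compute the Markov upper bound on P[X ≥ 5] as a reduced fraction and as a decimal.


μ = E[X] = 23/6, a = 5.
Markov: P[X ≥ 5] ≤ μ/a = (23/6)/5 = 23/30.
Numerically: ≈ 0.767.
(Since a = 5 > μ = 3.833, the bound 23/30 is < 1 and informative.)

P[X ≥ 5] ≤ 23/30 ≈ 0.767.


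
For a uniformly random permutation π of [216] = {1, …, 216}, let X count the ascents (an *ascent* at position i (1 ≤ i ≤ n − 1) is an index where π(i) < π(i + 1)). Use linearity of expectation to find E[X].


Write X = Σ X_I over i = 1, …, 215, with X_I the indicator of one ascent.
There are 215 indicators.
For each fixed i, the pair (π(i), π(i+1)) is a uniformly random ordered pair of distinct values from {1, …, 216}; by symmetry P[π(i) < π(i+1)] = 1/2.
By linearity: E[X] = 215 · (1/2) = (216 − 1) · (1/2) = 215/2 ≈ 107.500000.

E[X] = 215/2 = 107.500000.


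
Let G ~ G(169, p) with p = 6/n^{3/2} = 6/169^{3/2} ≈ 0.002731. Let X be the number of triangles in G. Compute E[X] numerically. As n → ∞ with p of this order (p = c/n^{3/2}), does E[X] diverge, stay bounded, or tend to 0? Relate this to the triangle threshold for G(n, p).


Number of potential triangles: C(169, 3) = 790244.
Each occurs with probability p³ ≈ (0.002731)³ ≈ 2.036871e-08.
By linearity: E[X] = C(169, 3)·p³ ≈ 790244 · 2.036871e-08 ≈ 0.0161.
Since α = 3/2 > 1, p = c/n^{3/2} = o(1/n) is below the triangle threshold p ~ 1/n. Asymptotically E[X] ~ (c³/6)·n^{3(1−α)} = (6³/6)·n^{-1.5} → 0, so by Markov's inequality G has no triangles w.h.p.

E[X] ≈ 0.0161; in regime p = Θ(1/n^{3/2}) E[X] tends to 0 (below the triangle threshold p ~ 1/n).


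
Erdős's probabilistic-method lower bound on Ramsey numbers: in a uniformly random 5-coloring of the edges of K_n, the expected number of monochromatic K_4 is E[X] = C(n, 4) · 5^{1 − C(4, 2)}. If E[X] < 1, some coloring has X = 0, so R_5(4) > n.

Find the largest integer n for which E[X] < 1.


We need C(n, 4) · 5^{1 − 6} < 1, i.e. C(n, 4) < 5^{6 − 1} = 3125.
Check values of n near the boundary:
  n = 14: C(14, 4) = 1001; 1001 < 3125? YES
  n = 15: C(15, 4) = 1365; 1365 < 3125? YES
  n = 16: C(16, 4) = 1820; 1820 < 3125? YES
  n = 17: C(17, 4) = 2380; 2380 < 3125? YES
  n = 18: C(18, 4) = 3060; 3060 < 3125? YES
  n = 19: C(19, 4) = 3876; 3876 < 3125? NO
The largest n with C(n, 4) < 3125 is n = 18 (where E[X] = 612/625 ≈ 0.9792000). Hence R_5(4) > 18, i.e. R_5(4) ≥ 19.

Largest n = 18; hence R_5(4) > 18.


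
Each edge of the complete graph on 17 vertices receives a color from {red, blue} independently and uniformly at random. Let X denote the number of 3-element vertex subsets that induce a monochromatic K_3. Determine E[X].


Let X = Σ_S X_S over the C(17, 3) = 680 subsets S of size 3, where X_S = 1 if the K_3 on S is monochromatic.
For a fixed S, the K_3 on S has C(3, 2) = 3 edges. P[all 3 edges red] = (1/2)^3, and likewise for blue, so P[monochromatic] = 2·(1/2)^3 = 2^{1 − 3} = 1/4.
By linearity of expectation: E[X] = C(17, 3) · 2^{1 − 3} = 680 · 1/4 = 170.
Numerically: E[X] ≈ 170.00000.

E[X] = C(17,3)·2^(1−C(3,2)) = 170 ≈ 170.00000.


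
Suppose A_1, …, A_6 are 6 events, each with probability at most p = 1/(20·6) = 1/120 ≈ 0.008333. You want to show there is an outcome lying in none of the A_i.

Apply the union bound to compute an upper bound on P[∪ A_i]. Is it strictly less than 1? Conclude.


Union bound: P[∪_{i=1}^{6} A_i] ≤ Σ_i P[A_i] ≤ 6·p = 6·(1/120) = 1/20.
Numerically: 1/20 ≈ 0.050000.
Is 1/20 < 1? YES.
Since P[∪ A_i] ≤ 1/20 < 1, the complement has P[∩ A_i^c] ≥ 1 − 1/20 = 19/20 > 0, so some outcome avoids every A_i.

6·p = 1/20 ≈ 0.050000; existence CERTIFIED by the union bound.


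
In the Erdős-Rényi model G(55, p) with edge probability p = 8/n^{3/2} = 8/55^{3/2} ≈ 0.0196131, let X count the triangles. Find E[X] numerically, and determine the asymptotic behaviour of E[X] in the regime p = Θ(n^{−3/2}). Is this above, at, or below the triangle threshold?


Number of potential triangles: C(55, 3) = 26235.
Each occurs with probability p³ ≈ (0.0196131)³ ≈ 7.54462847e-06.
By linearity: E[X] = C(55, 3)·p³ ≈ 26235 · 7.54462847e-06 ≈ 0.197933.
Since α = 3/2 > 1, p = c/n^{3/2} = o(1/n) is below the triangle threshold p ~ 1/n. Asymptotically E[X] ~ (c³/6)·n^{3(1−α)} = (8³/6)·n^{-1.5} → 0, so by Markov's inequality G has no triangles w.h.p.

E[X] ≈ 0.197933; in regime p = Θ(1/n^{3/2}) E[X] tends to 0 (below the triangle threshold p ~ 1/n).


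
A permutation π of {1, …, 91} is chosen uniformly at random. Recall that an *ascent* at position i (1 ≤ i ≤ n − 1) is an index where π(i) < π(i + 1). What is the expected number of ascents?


Write X = Σ X_I over i = 1, …, 90, with X_I the indicator of one ascent.
There are 90 indicators.
For each fixed i, the pair (π(i), π(i+1)) is a uniformly random ordered pair of distinct values from {1, …, 91}; by symmetry P[π(i) < π(i+1)] = 1/2.
By linearity: E[X] = 90 · (1/2) = (91 − 1) · (1/2) = 45 ≈ 45.000000.

E[X] = 45 = 45.000000.


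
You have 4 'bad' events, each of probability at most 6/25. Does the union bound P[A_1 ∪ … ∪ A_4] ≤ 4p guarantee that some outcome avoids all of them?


Union bound: P[∪_{i=1}^{4} A_i] ≤ Σ_i P[A_i] ≤ 4·p = 4·(6/25) = 24/25.
Numerically: 24/25 ≈ 0.96000.
Is 24/25 < 1? YES.
Since P[∪ A_i] ≤ 24/25 < 1, the complement has P[∩ A_i^c] ≥ 1 − 24/25 = 1/25 > 0, so some outcome avoids every A_i.

4·p = 24/25 ≈ 0.96000; existence CERTIFIED by the union bound.


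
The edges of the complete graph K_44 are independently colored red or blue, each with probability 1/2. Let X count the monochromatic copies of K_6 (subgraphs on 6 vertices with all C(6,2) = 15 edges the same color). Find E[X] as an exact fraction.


Let X = Σ_S X_S over the C(44, 6) = 7059052 subsets S of size 6, where X_S = 1 if the K_6 on S is monochromatic.
For a fixed S, the K_6 on S has C(6, 2) = 15 edges. P[all 15 edges red] = (1/2)^15, and likewise for blue, so P[monochromatic] = 2·(1/2)^15 = 2^{1 − 15} = 1/16384.
By linearity of expectation: E[X] = C(44, 6) · 2^{1 − 15} = 7059052 · 1/16384 = 1764763/4096.
Numerically: E[X] ≈ 430.85034.

E[X] = C(44,6)·2^(1−C(6,2)) = 1764763/4096 ≈ 430.85034.


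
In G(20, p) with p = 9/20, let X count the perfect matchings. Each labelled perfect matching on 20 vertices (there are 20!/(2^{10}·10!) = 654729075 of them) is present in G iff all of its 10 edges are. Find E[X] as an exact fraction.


K_20 has 20!/(2^{10}·10!) = 654729075 labelled perfect matchings.
For each such perfect matching H, let X_H = 1 if all 10 edges of H are present in G. Then P[X_H = 1] = p^{10} = (9/20)^{10} = 3486784401/10240000000000.
Summing the indicators: E[X] = Σ_H E[X_H] = 654729075 · p^{10} = 654729075 · 3486784401/10240000000000 = 91315965023646363/409600000000.
Numerically: E[X] ≈ 2.229e+05.

E[X] = 654729075 · (9/20)^{10} = 91315965023646363/409600000000 ≈ 2.229e+05.


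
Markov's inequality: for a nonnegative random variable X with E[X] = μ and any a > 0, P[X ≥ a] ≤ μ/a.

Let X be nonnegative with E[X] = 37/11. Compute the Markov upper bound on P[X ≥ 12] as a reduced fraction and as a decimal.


μ = E[X] = 37/11, a = 12.
Markov: P[X ≥ 12] ≤ μ/a = (37/11)/12 = 37/132.
Numerically: ≈ 0.280303.
(Since a = 12 > μ = 3.363636, the bound 37/132 is < 1 and informative.)

P[X ≥ 12] ≤ 37/132 ≈ 0.280303.


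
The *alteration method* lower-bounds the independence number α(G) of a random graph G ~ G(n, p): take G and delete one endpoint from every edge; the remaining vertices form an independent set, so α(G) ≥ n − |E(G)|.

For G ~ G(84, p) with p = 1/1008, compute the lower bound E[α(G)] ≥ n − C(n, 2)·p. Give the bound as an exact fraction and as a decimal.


E[|E(G)|] = C(84, 2)·p = 3486 · (1/1008) = 83/24.
E[α(G)] ≥ n − E[|E(G)|] = 84 − 83/24 = 1933/24.
Numerically: ≈ 80.5417.
(This is only a lower bound; the true E[α(G)] may be larger.)

E[α(G)] ≥ 1933/24 ≈ 80.5417.


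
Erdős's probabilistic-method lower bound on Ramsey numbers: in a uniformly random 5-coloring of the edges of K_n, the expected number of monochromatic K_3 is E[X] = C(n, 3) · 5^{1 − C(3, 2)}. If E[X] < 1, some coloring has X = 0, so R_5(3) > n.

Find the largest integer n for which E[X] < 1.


We need C(n, 3) · 5^{1 − 3} < 1, i.e. C(n, 3) < 5^{3 − 1} = 25.
Check values of n near the boundary:
  n = 3: C(3, 3) = 1; 1 < 25? YES
  n = 4: C(4, 3) = 4; 4 < 25? YES
  n = 5: C(5, 3) = 10; 10 < 25? YES
  n = 6: C(6, 3) = 20; 20 < 25? YES
  n = 7: C(7, 3) = 35; 35 < 25? NO
The largest n with C(n, 3) < 25 is n = 6 (where E[X] = 4/5 ≈ 0.800000). Hence R_5(3) > 6, i.e. R_5(3) ≥ 7.

Largest n = 6; hence R_5(3) > 6.


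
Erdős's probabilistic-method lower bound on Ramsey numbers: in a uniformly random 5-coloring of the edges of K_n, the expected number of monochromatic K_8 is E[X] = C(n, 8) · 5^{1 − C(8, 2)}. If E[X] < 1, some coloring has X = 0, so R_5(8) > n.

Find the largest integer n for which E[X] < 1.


We need C(n, 8) · 5^{1 − 28} < 1, i.e. C(n, 8) < 5^{28 − 1} = 7450580596923828125.
Check values of n near the boundary:
  n = 861: C(861, 8) = 7250034996615275865; 7250034996615275865 < 7450580596923828125? YES
  n = 862: C(862, 8) = 7317951015318931845; 7317951015318931845 < 7450580596923828125? YES
  n = 863: C(863, 8) = 7386423071602617757; 7386423071602617757 < 7450580596923828125? YES
  n = 864: C(864, 8) = 7455455062926006708; 7455455062926006708 < 7450580596923828125? NO
  n = 865: C(865, 8) = 7525050909487743060; 7525050909487743060 < 7450580596923828125? NO
  n = 866: C(866, 8) = 7595214554331451620; 7595214554331451620 < 7450580596923828125? NO
The largest n with C(n, 8) < 7450580596923828125 is n = 863 (where E[X] = 7386423071602617757/7450580596923828125 ≈ 0.991). Hence R_5(8) > 863, i.e. R_5(8) ≥ 864.

Largest n = 863; hence R_5(8) > 863.


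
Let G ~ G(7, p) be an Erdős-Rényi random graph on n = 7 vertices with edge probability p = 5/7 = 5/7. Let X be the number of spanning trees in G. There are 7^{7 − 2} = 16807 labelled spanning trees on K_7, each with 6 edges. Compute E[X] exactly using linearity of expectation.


K_7 has 7^{7 − 2} = 16807 labelled spanning trees.
For each such spanning tree H, let X_H = 1 if all 6 edges of H are present in G. Then P[X_H = 1] = p^{6} = (5/7)^{6} = 15625/117649.
Summing the indicators: E[X] = Σ_H E[X_H] = 16807 · p^{6} = 16807 · 15625/117649 = 15625/7.
Numerically: E[X] ≈ 2232.1.

E[X] = 16807 · (5/7)^{6} = 15625/7 ≈ 2232.1.


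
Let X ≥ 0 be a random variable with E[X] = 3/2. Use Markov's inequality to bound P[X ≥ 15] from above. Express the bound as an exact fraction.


μ = E[X] = 3/2, a = 15.
Markov: P[X ≥ 15] ≤ μ/a = (3/2)/15 = 1/10.
Numerically: ≈ 0.1000.
(Since a = 15 > μ = 1.5000, the bound 1/10 is < 1 and informative.)

P[X ≥ 15] ≤ 1/10 ≈ 0.1000.


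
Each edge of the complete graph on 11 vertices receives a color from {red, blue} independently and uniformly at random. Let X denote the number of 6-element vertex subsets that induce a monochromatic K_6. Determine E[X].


Let X = Σ_S X_S over the C(11, 6) = 462 subsets S of size 6, where X_S = 1 if the K_6 on S is monochromatic.
For a fixed S, the K_6 on S has C(6, 2) = 15 edges. P[all 15 edges red] = (1/2)^15, and likewise for blue, so P[monochromatic] = 2·(1/2)^15 = 2^{1 − 15} = 1/16384.
By linearity of expectation: E[X] = C(11, 6) · 2^{1 − 15} = 462 · 1/16384 = 231/8192.
Numerically: E[X] ≈ 0.02820.

E[X] = C(11,6)·2^(1−C(6,2)) = 231/8192 ≈ 0.02820.


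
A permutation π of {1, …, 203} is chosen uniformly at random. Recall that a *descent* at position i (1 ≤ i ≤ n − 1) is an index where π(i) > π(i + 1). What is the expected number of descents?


Write X = Σ X_I over i = 1, …, 202, with X_I the indicator of one descent.
There are 202 indicators.
For each fixed i, the pair (π(i), π(i+1)) is a uniformly random ordered pair of distinct values from {1, …, 203}; by symmetry P[π(i) > π(i+1)] = 1/2.
By linearity: E[X] = 202 · (1/2) = (203 − 1) · (1/2) = 101 ≈ 101.0000.

E[X] = 101 = 101.0000.


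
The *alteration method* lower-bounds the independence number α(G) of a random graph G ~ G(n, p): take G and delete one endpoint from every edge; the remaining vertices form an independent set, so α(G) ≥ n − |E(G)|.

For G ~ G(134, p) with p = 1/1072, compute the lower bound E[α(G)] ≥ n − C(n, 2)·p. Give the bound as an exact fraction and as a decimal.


E[|E(G)|] = C(134, 2)·p = 8911 · (1/1072) = 133/16.
E[α(G)] ≥ n − E[|E(G)|] = 134 − 133/16 = 2011/16.
Numerically: ≈ 125.6875.
(This is only a lower bound; the true E[α(G)] may be larger.)

E[α(G)] ≥ 2011/16 ≈ 125.6875.


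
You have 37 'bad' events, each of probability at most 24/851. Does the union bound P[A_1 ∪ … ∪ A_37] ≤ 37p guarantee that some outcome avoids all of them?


Union bound: P[∪_{i=1}^{37} A_i] ≤ Σ_i P[A_i] ≤ 37·p = 37·(24/851) = 24/23.
Numerically: 24/23 ≈ 1.043478.
Is 24/23 < 1? NO.
Since the bound 24/23 is ≥ 1, the union bound is uninformative here; it does NOT by itself certify existence.

37·p = 24/23 ≈ 1.043478; existence NOT certified by the union bound.


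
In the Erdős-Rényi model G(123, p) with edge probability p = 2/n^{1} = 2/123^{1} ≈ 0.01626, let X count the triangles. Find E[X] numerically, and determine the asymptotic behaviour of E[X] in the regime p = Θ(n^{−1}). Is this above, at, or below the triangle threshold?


Number of potential triangles: C(123, 3) = 302621.
Each occurs with probability p³ ≈ (0.01626)³ ≈ 4.299071e-06.
By linearity: E[X] = C(123, 3)·p³ ≈ 302621 · 4.299071e-06 ≈ 1.3010.
Here α = 1, so p = 2/n is exactly at the triangle threshold p ~ 1/n. Asymptotically E[X] → c³/6 = 2³/6 = 4/3 ≈ 1.3333, a bounded constant. In this regime the triangle count is asymptotically Poisson(c³/6).

E[X] ≈ 1.3010; in regime p = Θ(1/n^{1}) E[X] stays bounded (at the triangle threshold p ~ 1/n).


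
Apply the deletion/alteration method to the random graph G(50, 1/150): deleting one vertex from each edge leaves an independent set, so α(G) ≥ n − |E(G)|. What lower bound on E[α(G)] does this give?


E[|E(G)|] = C(50, 2)·p = 1225 · (1/150) = 49/6.
E[α(G)] ≥ n − E[|E(G)|] = 50 − 49/6 = 251/6.
Numerically: ≈ 41.833333.
(This is only a lower bound; the true E[α(G)] may be larger.)

E[α(G)] ≥ 251/6 ≈ 41.833333.


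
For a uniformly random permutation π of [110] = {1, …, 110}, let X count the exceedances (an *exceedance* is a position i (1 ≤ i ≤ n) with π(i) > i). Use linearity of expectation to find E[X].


Write X = Σ_{i=1}^{110} X_i, where X_i = 1_{π(i) > i}.
For each fixed i, π(i) is uniform over {1, …, 110} (marginal of a uniform permutation), so P[π(i) > i] = (n − i)/n. Summing: Σ_{i=1}^{110} (n − i)/n = (0 + 1 + … + 109)/110 = 110(110 − 1)/(2·110) = (110 − 1)/2.
Hence E[X] = Σ_{i=1}^{110} (110 − i)/110 = 109/2 ≈ 54.500000.

E[X] = 109/2 = 54.500000.


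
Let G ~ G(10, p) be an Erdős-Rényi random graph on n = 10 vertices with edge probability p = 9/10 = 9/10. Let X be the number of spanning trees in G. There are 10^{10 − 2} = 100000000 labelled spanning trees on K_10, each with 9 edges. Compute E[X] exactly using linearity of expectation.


K_10 has 10^{10 − 2} = 100000000 labelled spanning trees.
For each such spanning tree H, let X_H = 1 if all 9 edges of H are present in G. Then P[X_H = 1] = p^{9} = (9/10)^{9} = 387420489/1000000000.
By linearity: E[X] = Σ_H E[X_H] = 100000000 · p^{9} = 100000000 · 387420489/1000000000 = 387420489/10.
Numerically: E[X] ≈ 3.8742e+07.

E[X] = 100000000 · (9/10)^{9} = 387420489/10 ≈ 3.8742e+07.


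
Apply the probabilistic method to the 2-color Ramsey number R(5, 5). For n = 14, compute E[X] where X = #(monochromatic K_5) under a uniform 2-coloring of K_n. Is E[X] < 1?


E[X] = C(14, 5) · 2^{1 − 10} = 2002 · 2^{−9} = 2002/512.
As a reduced fraction: E[X] = 1001/256 ≈ 3.91016.
Is E[X] < 1? NO.
Since E[X] ≥ 1, the first-moment bound is inconclusive at n = 14; it does NOT by itself certify R(5, 5) > 14.

E[X] = 1001/256 ≈ 3.91016; E[X] ≥ 1; first-moment method inconclusive here.


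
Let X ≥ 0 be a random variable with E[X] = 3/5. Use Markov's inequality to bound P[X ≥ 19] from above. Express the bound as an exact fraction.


μ = E[X] = 3/5, a = 19.
Markov: P[X ≥ 19] ≤ μ/a = (3/5)/19 = 3/95.
Numerically: ≈ 0.032.
(Since a = 19 > μ = 0.600, the bound 3/95 is < 1 and informative.)

P[X ≥ 19] ≤ 3/95 ≈ 0.032.


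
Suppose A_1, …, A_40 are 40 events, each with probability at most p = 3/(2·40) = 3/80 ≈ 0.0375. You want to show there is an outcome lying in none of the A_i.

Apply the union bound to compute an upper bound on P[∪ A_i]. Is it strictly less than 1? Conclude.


Union bound: P[∪_{i=1}^{40} A_i] ≤ Σ_i P[A_i] ≤ 40·p = 40·(3/80) = 3/2.
Numerically: 3/2 ≈ 1.5000.
Is 3/2 < 1? NO.
Since the bound 3/2 is ≥ 1, the union bound is uninformative here; it does NOT by itself certify existence.

40·p = 3/2 ≈ 1.5000; existence NOT certified by the union bound.


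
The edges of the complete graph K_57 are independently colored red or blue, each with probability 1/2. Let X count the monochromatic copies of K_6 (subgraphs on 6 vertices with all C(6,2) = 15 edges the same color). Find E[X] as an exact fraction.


Let X = Σ_S X_S over the C(57, 6) = 36288252 subsets S of size 6, where X_S = 1 if the K_6 on S is monochromatic.
For a fixed S, the K_6 on S has C(6, 2) = 15 edges. P[all 15 edges red] = (1/2)^15, and likewise for blue, so P[monochromatic] = 2·(1/2)^15 = 2^{1 − 15} = 1/16384.
Summing: E[X] = C(57, 6) · 2^{1 − 15} = 36288252 · 1/16384 = 9072063/4096.
Numerically: E[X] ≈ 2214.859131.

E[X] = C(57,6)·2^(1−C(6,2)) = 9072063/4096 ≈ 2214.859131.


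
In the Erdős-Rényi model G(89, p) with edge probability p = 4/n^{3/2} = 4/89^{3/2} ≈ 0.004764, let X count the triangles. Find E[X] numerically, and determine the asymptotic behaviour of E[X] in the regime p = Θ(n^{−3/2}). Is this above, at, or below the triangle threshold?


Number of potential triangles: C(89, 3) = 113564.
Each occurs with probability p³ ≈ (0.004764)³ ≈ 1.0812471e-07.
By linearity: E[X] = C(89, 3)·p³ ≈ 113564 · 1.0812471e-07 ≈ 0.01228.
Since α = 3/2 > 1, p = c/n^{3/2} = o(1/n) is below the triangle threshold p ~ 1/n. Asymptotically E[X] ~ (c³/6)·n^{3(1−α)} = (4³/6)·n^{-1.5} → 0, so by Markov's inequality G has no triangles w.h.p.

E[X] ≈ 0.01228; in regime p = Θ(1/n^{3/2}) E[X] tends to 0 (below the triangle threshold p ~ 1/n).


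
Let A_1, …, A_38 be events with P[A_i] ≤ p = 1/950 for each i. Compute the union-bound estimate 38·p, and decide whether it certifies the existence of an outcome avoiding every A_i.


Union bound: P[∪_{i=1}^{38} A_i] ≤ Σ_i P[A_i] ≤ 38·p = 38·(1/950) = 1/25.
Numerically: 1/25 ≈ 0.0400000.
Is 1/25 < 1? YES.
Since P[∪ A_i] ≤ 1/25 < 1, the complement has P[∩ A_i^c] ≥ 1 − 1/25 = 24/25 > 0, so some outcome avoids every A_i.

38·p = 1/25 ≈ 0.0400000; existence CERTIFIED by the union bound.


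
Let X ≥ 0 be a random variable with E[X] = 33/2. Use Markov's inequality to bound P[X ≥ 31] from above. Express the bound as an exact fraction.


μ = E[X] = 33/2, a = 31.
Markov: P[X ≥ 31] ≤ μ/a = (33/2)/31 = 33/62.
Numerically: ≈ 0.532.
(Since a = 31 > μ = 16.500, the bound 33/62 is < 1 and informative.)

P[X ≥ 31] ≤ 33/62 ≈ 0.532.


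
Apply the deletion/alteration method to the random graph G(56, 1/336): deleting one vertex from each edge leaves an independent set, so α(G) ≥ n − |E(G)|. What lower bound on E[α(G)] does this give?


E[|E(G)|] = C(56, 2)·p = 1540 · (1/336) = 55/12.
E[α(G)] ≥ n − E[|E(G)|] = 56 − 55/12 = 617/12.
Numerically: ≈ 51.4167.
(This is only a lower bound; the true E[α(G)] may be larger.)

E[α(G)] ≥ 617/12 ≈ 51.4167.


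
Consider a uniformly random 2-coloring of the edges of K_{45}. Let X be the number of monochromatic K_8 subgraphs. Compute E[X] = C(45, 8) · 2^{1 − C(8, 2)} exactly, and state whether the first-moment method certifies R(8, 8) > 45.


E[X] = C(45, 8) · 2^{1 − 28} = 215553195 · 2^{−27} = 215553195/134217728.
As a reduced fraction: E[X] = 215553195/134217728 ≈ 1.60600.
Is E[X] < 1? NO.
Since E[X] ≥ 1, the first-moment bound is inconclusive at n = 45; it does NOT by itself certify R(8, 8) > 45.

E[X] = 215553195/134217728 ≈ 1.60600; E[X] ≥ 1; first-moment method inconclusive here.


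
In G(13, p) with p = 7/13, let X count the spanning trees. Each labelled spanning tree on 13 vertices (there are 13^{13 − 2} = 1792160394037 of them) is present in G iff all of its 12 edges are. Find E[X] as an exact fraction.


K_13 has 13^{13 − 2} = 1792160394037 labelled spanning trees.
For each such spanning tree H, let X_H = 1 if all 12 edges of H are present in G. Then P[X_H = 1] = p^{12} = (7/13)^{12} = 13841287201/23298085122481.
Summing the indicators: E[X] = Σ_H E[X_H] = 1792160394037 · p^{12} = 1792160394037 · 13841287201/23298085122481 = 13841287201/13.
Numerically: E[X] ≈ 1.06e+09.

E[X] = 1792160394037 · (7/13)^{12} = 13841287201/13 ≈ 1.06e+09.


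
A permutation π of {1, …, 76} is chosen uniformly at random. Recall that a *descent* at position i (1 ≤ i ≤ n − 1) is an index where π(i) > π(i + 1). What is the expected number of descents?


Write X = Σ X_I over i = 1, …, 75, with X_I the indicator of one descent.
There are 75 indicators.
For each fixed i, the pair (π(i), π(i+1)) is a uniformly random ordered pair of distinct values from {1, …, 76}; by symmetry P[π(i) > π(i+1)] = 1/2.
By linearity: E[X] = 75 · (1/2) = (76 − 1) · (1/2) = 75/2 ≈ 37.5000.

E[X] = 75/2 = 37.5000.


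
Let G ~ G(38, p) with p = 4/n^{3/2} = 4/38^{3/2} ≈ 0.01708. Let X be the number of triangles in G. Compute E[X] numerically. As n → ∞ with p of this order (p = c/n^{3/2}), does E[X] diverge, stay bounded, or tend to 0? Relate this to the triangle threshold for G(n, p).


Number of potential triangles: C(38, 3) = 8436.
Each occurs with probability p³ ≈ (0.01708)³ ≈ 4.979134e-06.
By linearity: E[X] = C(38, 3)·p³ ≈ 8436 · 4.979134e-06 ≈ 0.0420.
Since α = 3/2 > 1, p = c/n^{3/2} = o(1/n) is below the triangle threshold p ~ 1/n. Asymptotically E[X] ~ (c³/6)·n^{3(1−α)} = (4³/6)·n^{-1.5} → 0, so by Markov's inequality G has no triangles w.h.p.

E[X] ≈ 0.0420; in regime p = Θ(1/n^{3/2}) E[X] tends to 0 (below the triangle threshold p ~ 1/n).


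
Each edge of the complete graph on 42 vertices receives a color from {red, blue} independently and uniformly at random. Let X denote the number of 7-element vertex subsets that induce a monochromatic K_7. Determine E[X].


Let X = Σ_S X_S over the C(42, 7) = 26978328 subsets S of size 7, where X_S = 1 if the K_7 on S is monochromatic.
For a fixed S, the K_7 on S has C(7, 2) = 21 edges. P[all 21 edges red] = (1/2)^21, and likewise for blue, so P[monochromatic] = 2·(1/2)^21 = 2^{1 − 21} = 1/1048576.
By linearity: E[X] = C(42, 7) · 2^{1 − 21} = 26978328 · 1/1048576 = 3372291/131072.
Numerically: E[X] ≈ 25.7285.

E[X] = C(42,7)·2^(1−C(7,2)) = 3372291/131072 ≈ 25.7285.


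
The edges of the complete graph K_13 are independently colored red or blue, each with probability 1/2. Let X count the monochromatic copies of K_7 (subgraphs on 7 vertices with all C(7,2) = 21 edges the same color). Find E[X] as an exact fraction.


Let X = Σ_S X_S over the C(13, 7) = 1716 subsets S of size 7, where X_S = 1 if the K_7 on S is monochromatic.
For a fixed S, the K_7 on S has C(7, 2) = 21 edges. P[all 21 edges red] = (1/2)^21, and likewise for blue, so P[monochromatic] = 2·(1/2)^21 = 2^{1 − 21} = 1/1048576.
By linearity of expectation: E[X] = C(13, 7) · 2^{1 − 21} = 1716 · 1/1048576 = 429/262144.
Numerically: E[X] ≈ 0.002.

E[X] = C(13,7)·2^(1−C(7,2)) = 429/262144 ≈ 0.002.


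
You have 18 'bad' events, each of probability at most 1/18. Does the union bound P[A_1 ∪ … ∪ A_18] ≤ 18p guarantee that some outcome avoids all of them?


Union bound: P[∪_{i=1}^{18} A_i] ≤ Σ_i P[A_i] ≤ 18·p = 18·(1/18) = 1.
Numerically: 1 ≈ 1.000000.
Is 1 < 1? NO.
Since the bound 1 is ≥ 1, the union bound is uninformative here; it does NOT by itself certify existence.

18·p = 1 ≈ 1.000000; existence NOT certified by the union bound.


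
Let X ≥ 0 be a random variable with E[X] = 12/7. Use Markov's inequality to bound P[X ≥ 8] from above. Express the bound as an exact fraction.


μ = E[X] = 12/7, a = 8.
Markov: P[X ≥ 8] ≤ μ/a = (12/7)/8 = 3/14.
Numerically: ≈ 0.214.
(Since a = 8 > μ = 1.714, the bound 3/14 is < 1 and informative.)

P[X ≥ 8] ≤ 3/14 ≈ 0.214.


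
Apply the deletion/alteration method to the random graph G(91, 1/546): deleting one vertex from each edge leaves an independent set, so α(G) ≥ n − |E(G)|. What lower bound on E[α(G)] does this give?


E[|E(G)|] = C(91, 2)·p = 4095 · (1/546) = 15/2.
E[α(G)] ≥ n − E[|E(G)|] = 91 − 15/2 = 167/2.
Numerically: ≈ 83.50000.
(This is only a lower bound; the true E[α(G)] may be larger.)

E[α(G)] ≥ 167/2 ≈ 83.50000.


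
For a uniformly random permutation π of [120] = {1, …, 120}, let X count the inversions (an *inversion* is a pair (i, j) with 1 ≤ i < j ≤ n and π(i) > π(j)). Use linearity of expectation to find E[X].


Write X = Σ X_I over the C(120, 2) = 7140 pairs i < j, with X_I the indicator of one inversion.
There are 7140 indicators.
For each fixed pair i < j, the values π(i) and π(j) are two distinct elements of {1, …, 120} in uniformly random order; by symmetry P[π(i) > π(j)] = 1/2.
By linearity: E[X] = 7140 · (1/2) = C(120, 2) · (1/2) = 7140/2 = 3570 ≈ 3570.00000.

E[X] = 3570 = 3570.00000.


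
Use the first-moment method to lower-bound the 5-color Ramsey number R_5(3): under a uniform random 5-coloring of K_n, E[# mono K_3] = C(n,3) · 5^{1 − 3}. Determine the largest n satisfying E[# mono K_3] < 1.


We need C(n, 3) · 5^{1 − 3} < 1, i.e. C(n, 3) < 5^{3 − 1} = 25.
Check values of n near the boundary:
  n = 5: C(5, 3) = 10; 10 < 25? YES
  n = 6: C(6, 3) = 20; 20 < 25? YES
  n = 7: C(7, 3) = 35; 35 < 25? NO
  n = 8: C(8, 3) = 56; 56 < 25? NO
The largest n with C(n, 3) < 25 is n = 6 (where E[X] = 4/5 ≈ 0.80000). Hence R_5(3) > 6, i.e. R_5(3) ≥ 7.

Largest n = 6; hence R_5(3) > 6.


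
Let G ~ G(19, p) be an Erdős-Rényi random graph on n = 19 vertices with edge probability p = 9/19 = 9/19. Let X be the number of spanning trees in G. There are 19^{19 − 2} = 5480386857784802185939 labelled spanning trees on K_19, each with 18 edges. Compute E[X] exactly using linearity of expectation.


K_19 has 19^{19 − 2} = 5480386857784802185939 labelled spanning trees.
For each such spanning tree H, let X_H = 1 if all 18 edges of H are present in G. Then P[X_H = 1] = p^{18} = (9/19)^{18} = 150094635296999121/104127350297911241532841.
By linearity: E[X] = Σ_H E[X_H] = 5480386857784802185939 · p^{18} = 5480386857784802185939 · 150094635296999121/104127350297911241532841 = 150094635296999121/19.
Numerically: E[X] ≈ 7.89972e+15.

E[X] = 5480386857784802185939 · (9/19)^{18} = 150094635296999121/19 ≈ 7.89972e+15.


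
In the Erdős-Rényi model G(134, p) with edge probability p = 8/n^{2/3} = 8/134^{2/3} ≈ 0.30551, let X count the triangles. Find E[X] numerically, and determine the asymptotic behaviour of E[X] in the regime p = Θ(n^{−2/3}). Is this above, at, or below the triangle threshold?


Number of potential triangles: C(134, 3) = 392084.
Each occurs with probability p³ ≈ (0.30551)³ ≈ 2.8514146e-02.
By linearity: E[X] = C(134, 3)·p³ ≈ 392084 · 2.8514146e-02 ≈ 11179.94030.
Since α = 2/3 < 1, p = c/n^{2/3} ≫ 1/n is above the triangle threshold p ~ 1/n. Asymptotically E[X] ~ (c³/6)·n^{3(1−α)} = (8³/6)·n^{1} → ∞; triangles are abundant w.h.p.

E[X] ≈ 11179.94030; in regime p = Θ(1/n^{2/3}) E[X] diverges (above the triangle threshold p ~ 1/n).


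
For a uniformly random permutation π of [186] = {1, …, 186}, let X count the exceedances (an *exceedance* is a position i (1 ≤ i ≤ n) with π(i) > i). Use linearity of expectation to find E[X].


Write X = Σ_{i=1}^{186} X_i, where X_i = 1_{π(i) > i}.
For each fixed i, π(i) is uniform over {1, …, 186} (marginal of a uniform permutation), so P[π(i) > i] = (n − i)/n. Summing: Σ_{i=1}^{186} (n − i)/n = (0 + 1 + … + 185)/186 = 186(186 − 1)/(2·186) = (186 − 1)/2.
Hence E[X] = Σ_{i=1}^{186} (186 − i)/186 = 185/2 ≈ 92.5000.

E[X] = 185/2 = 92.5000.


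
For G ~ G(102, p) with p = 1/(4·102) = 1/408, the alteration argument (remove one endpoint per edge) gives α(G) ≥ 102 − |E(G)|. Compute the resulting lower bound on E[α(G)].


E[|E(G)|] = C(102, 2)·p = 5151 · (1/408) = 101/8.
E[α(G)] ≥ n − E[|E(G)|] = 102 − 101/8 = 715/8.
Numerically: ≈ 89.375000.
(This is only a lower bound; the true E[α(G)] may be larger.)

E[α(G)] ≥ 715/8 ≈ 89.375000.


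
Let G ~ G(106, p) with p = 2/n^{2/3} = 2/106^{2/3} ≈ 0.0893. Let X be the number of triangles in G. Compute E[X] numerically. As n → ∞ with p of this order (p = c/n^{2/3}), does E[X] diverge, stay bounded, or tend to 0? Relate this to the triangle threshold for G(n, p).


Number of potential triangles: C(106, 3) = 192920.
Each occurs with probability p³ ≈ (0.0893)³ ≈ 7.11997e-04.
By linearity: E[X] = C(106, 3)·p³ ≈ 192920 · 7.11997e-04 ≈ 137.358.
Since α = 2/3 < 1, p = c/n^{2/3} ≫ 1/n is above the triangle threshold p ~ 1/n. Asymptotically E[X] ~ (c³/6)·n^{3(1−α)} = (2³/6)·n^{1} → ∞; triangles are abundant w.h.p.

E[X] ≈ 137.358; in regime p = Θ(1/n^{2/3}) E[X] diverges (above the triangle threshold p ~ 1/n).
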